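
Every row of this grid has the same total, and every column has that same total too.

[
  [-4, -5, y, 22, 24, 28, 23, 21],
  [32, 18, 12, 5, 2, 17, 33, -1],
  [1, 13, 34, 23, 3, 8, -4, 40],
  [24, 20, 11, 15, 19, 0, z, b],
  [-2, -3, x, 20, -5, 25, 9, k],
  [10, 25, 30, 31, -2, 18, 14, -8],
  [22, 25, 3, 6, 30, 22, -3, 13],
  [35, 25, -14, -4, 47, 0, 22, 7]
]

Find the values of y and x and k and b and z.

Rows 2 and 3 both sum to 118, so that's the common total.
The known cells in row 1 total 109, leaving 118 − 109 = 9 for the blank.
The known cells in column 3 total 85, leaving 118 − 85 = 33 for the blank.
The known cells in column 7 total 94, leaving 118 − 94 = 24 for the blank.
The known cells in row 4 total 113, leaving 118 − 113 = 5 for the blank.
The known cells in row 5 total 77, leaving 118 − 77 = 41 for the blank.

y = 9, x = 33, k = 41, b = 5, z = 24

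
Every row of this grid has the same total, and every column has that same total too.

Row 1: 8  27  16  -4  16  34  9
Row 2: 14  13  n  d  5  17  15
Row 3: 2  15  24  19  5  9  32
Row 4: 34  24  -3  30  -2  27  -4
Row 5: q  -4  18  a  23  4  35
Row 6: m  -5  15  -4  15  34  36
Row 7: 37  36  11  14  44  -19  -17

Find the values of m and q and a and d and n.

Rows 1 and 3 both sum to 106, so that's the common total.
The known cells in column 3 total 81, leaving 106 − 81 = 25 for the blank.
The known cells in row 6 total 91, leaving 106 − 91 = 15 for the blank.
The known cells in column 1 total 110, leaving 106 − 110 = -4 for the blank.
The known cells in row 5 total 72, leaving 106 − 72 = 34 for the blank.
The known cells in row 2 total 89, leaving 106 − 89 = 17 for the blank.

m = 15, q = -4, a = 34, d = 17, n = 25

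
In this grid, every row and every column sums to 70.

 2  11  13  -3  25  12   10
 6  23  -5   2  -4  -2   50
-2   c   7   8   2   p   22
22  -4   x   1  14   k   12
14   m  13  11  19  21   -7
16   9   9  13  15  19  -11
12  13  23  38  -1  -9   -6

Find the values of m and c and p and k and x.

The known cells in column 3 total 60, leaving 70 − 60 = 10 for the blank.
The known cells in row 5 total 71, leaving 70 − 71 = -1 for the blank.
The known cells in column 2 total 51, leaving 70 − 51 = 19 for the blank.
The known cells in row 3 total 56, leaving 70 − 56 = 14 for the blank.
The known cells in row 4 total 55, leaving 70 − 55 = 15 for the blank.

m = -1, c = 19, p = 14, k = 15, x = 10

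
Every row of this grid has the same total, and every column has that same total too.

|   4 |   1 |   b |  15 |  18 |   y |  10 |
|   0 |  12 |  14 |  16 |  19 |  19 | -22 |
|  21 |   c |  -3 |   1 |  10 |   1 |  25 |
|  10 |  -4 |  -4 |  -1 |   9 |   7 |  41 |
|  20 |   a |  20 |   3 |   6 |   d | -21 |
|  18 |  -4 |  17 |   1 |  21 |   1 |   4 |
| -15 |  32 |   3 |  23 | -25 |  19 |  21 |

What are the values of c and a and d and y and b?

Rows 2 and 4 both sum to 58, so that's the common total.
Row 3 has 21 − 3 + 1 + 10 + 1 + 25 = 55; the blank must be 58 − 55 = 3.
Column 3 has 14 − 3 − 4 + 20 + 17 + 3 = 47; the blank must be 58 − 47 = 11.
Row 1 has 4 + 1 + 11 + 15 + 18 + 10 = 59; the blank must be 58 − 59 = -1.
Column 6 has -1 + 19 + 1 + 7 + 1 + 19 = 46; the blank must be 58 − 46 = 12.
Row 5 has 20 + 20 + 3 + 6 + 12 − 21 = 40; the blank must be 58 − 40 = 18.

c = 3, a = 18, d = 12, y = -1, b = 11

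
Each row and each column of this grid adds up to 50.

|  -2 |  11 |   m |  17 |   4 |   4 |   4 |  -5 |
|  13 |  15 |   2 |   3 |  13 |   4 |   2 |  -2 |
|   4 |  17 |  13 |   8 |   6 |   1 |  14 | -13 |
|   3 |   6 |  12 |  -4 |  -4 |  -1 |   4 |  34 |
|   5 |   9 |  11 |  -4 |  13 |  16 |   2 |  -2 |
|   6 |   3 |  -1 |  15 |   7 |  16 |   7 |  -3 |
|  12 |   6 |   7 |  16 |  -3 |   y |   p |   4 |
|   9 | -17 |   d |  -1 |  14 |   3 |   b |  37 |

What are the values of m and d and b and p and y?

m = 17, d = -11, b = 16, p = 1, y = 7

Column 6: 4 + 4 + 1 − 1 + 16 + 16 + 3 = 43, so its missing entry is 50 − 43 = 7.
Row 1: -2 + 11 + 17 + 4 + 4 + 4 − 5 = 33, so its missing entry is 50 − 33 = 17.
Column 3: 17 + 2 + 13 + 12 + 11 − 1 + 7 = 61, so its missing entry is 50 − 61 = -11.
Row 8: 9 − 17 − 11 − 1 + 14 + 3 + 37 = 34, so its missing entry is 50 − 34 = 16.
Row 7: 12 + 6 + 7 + 16 − 3 + 7 + 4 = 49, so its missing entry is 50 − 49 = 1.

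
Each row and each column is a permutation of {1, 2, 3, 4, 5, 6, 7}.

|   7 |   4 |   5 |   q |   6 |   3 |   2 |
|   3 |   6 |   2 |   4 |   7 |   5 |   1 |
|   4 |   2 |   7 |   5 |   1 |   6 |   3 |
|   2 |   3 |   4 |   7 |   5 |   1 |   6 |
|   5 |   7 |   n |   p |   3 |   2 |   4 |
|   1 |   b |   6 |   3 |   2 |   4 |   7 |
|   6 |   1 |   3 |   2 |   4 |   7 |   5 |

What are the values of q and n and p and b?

Cell (1,4): row 1 already has {2, 3, 4, 5, 6, 7} → 1.
For row 6, column 2: row 6 already has {1, 2, 3, 4, 6, 7}; that leaves 5.
Cell (5,3): column 3 already has {2, 3, 4, 5, 6, 7} → 1.
At (row 5, col 4): row 5 already has {1, 2, 3, 4, 5, 7}, so the value is 6.

q = 1, n = 1, p = 6, b = 5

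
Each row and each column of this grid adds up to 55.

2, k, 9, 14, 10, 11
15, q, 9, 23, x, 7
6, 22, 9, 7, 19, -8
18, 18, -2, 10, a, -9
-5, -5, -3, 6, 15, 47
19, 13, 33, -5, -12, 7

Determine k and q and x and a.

The known cells in row 1 total 46, leaving 55 − 46 = 9 for the blank.
The known cells in column 2 total 57, leaving 55 − 57 = -2 for the blank.
The known cells in row 4 total 35, leaving 55 − 35 = 20 for the blank.
The known cells in row 2 total 52, leaving 55 − 52 = 3 for the blank.

k = 9, q = -2, x = 3, a = 20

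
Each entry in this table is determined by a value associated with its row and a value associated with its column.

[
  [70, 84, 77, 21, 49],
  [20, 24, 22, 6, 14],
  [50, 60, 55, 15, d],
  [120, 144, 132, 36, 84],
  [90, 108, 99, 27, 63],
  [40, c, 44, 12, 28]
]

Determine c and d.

Each row is a constant multiple of every other row — this is a multiplication table with the headers hidden.
Row 6 is 44/77 = 4/7 times row 1, so its entry in column 2 is 84 × 4/7 = 48.
Row 3 is 55/77 = 5/7 times row 1, so its entry in column 5 is 49 × 5/7 = 35.

c = 48, d = 35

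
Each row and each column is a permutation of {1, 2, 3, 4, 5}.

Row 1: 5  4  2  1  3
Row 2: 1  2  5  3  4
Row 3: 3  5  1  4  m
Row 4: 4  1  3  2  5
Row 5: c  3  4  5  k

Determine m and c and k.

At (row 3, col 5): row 3 already has {1, 3, 4, 5}, so the value is 2.
For row 5, column 5: column 5 already has {2, 3, 4, 5}; that leaves 1.
At (row 5, col 1): row 5 already has {1, 3, 4, 5}, so the value is 2.

m = 2, c = 2, k = 1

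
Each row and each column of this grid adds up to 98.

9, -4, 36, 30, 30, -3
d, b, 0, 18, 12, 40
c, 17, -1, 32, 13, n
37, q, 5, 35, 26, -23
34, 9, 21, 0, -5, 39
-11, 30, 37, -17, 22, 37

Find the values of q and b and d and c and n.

q = 18, b = 28, d = 0, c = 29, n = 8

Row 4 has 37 + 5 + 35 + 26 − 23 = 80; the blank must be 98 − 80 = 18.
Column 2 has -4 + 17 + 18 + 9 + 30 = 70; the blank must be 98 − 70 = 28.
Row 2 has 28 + 0 + 18 + 12 + 40 = 98; the blank must be 98 − 98 = 0.
Column 1 has 9 + 0 + 37 + 34 − 11 = 69; the blank must be 98 − 69 = 29.
Row 3 has 29 + 17 − 1 + 32 + 13 = 90; the blank must be 98 − 90 = 8.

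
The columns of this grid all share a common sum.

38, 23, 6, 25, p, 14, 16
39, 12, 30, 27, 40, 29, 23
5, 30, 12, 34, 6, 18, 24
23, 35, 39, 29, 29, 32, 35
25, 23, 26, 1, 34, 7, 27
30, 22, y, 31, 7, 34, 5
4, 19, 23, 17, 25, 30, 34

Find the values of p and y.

The complete columns each total 164.
Column 5 is missing 164 − 141 = 23 (since 40 + 6 + 29 + 34 + 7 + 25 = 141).
Column 3 is missing 164 − 136 = 28 (since 6 + 30 + 12 + 39 + 26 + 23 = 136).

p = 23, y = 28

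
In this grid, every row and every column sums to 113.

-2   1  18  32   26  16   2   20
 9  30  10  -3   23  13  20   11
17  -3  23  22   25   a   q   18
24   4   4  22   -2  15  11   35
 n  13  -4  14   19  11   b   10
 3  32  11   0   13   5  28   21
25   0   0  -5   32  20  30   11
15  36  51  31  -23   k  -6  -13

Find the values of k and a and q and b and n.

The known cells in column 1 total 91, leaving 113 − 91 = 22 for the blank.
The known cells in row 5 total 85, leaving 113 − 85 = 28 for the blank.
The known cells in column 7 total 113, leaving 113 − 113 = 0 for the blank.
The known cells in row 8 total 91, leaving 113 − 91 = 22 for the blank.
The known cells in row 3 total 102, leaving 113 − 102 = 11 for the blank.

k = 22, a = 11, q = 0, b = 28, n = 22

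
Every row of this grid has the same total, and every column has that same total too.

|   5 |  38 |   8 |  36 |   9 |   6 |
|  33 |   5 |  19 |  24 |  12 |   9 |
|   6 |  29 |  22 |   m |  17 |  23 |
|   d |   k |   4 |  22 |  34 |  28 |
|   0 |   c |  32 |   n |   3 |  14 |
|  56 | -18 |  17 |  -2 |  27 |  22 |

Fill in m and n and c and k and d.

Rows 1 and 2 both sum to 102, so that's the common total.
Column 1: 5 + 33 + 6 + 0 + 56 = 100, so its missing entry is 102 − 100 = 2.
Row 4: 2 + 4 + 22 + 34 + 28 = 90, so its missing entry is 102 − 90 = 12.
Row 3: 6 + 29 + 22 + 17 + 23 = 97, so its missing entry is 102 − 97 = 5.
Column 4: 36 + 24 + 5 + 22 − 2 = 85, so its missing entry is 102 − 85 = 17.
Row 5: 0 + 32 + 17 + 3 + 14 = 66, so its missing entry is 102 − 66 = 36.

m = 5, n = 17, c = 36, k = 12, d = 2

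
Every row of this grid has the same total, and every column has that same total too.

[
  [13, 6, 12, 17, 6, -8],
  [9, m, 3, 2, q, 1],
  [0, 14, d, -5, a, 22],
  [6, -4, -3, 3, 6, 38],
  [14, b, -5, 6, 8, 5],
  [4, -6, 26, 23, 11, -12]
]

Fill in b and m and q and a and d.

Rows 1 and 4 both sum to 46, so that's the common total.
The known cells in column 3 total 33, leaving 46 − 33 = 13 for the blank.
The known cells in row 3 total 44, leaving 46 − 44 = 2 for the blank.
The known cells in column 5 total 33, leaving 46 − 33 = 13 for the blank.
The known cells in row 2 total 28, leaving 46 − 28 = 18 for the blank.
The known cells in row 5 total 28, leaving 46 − 28 = 18 for the blank.

b = 18, m = 18, q = 13, a = 2, d = 13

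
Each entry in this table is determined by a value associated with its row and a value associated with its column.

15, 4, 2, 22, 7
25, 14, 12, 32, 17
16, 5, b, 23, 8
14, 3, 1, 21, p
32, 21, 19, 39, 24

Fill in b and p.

b = 3, p = 6

The difference between any two rows is the same in every column — this is an addition table with the headers hidden.
Row 3 minus row 1 is 5 − 4 = 1, so its entry in column 3 is 2 + 1 = 3.
Row 4 minus row 1 is 3 − 4 = -1, so its entry in column 5 is 7 + (-1) = 6.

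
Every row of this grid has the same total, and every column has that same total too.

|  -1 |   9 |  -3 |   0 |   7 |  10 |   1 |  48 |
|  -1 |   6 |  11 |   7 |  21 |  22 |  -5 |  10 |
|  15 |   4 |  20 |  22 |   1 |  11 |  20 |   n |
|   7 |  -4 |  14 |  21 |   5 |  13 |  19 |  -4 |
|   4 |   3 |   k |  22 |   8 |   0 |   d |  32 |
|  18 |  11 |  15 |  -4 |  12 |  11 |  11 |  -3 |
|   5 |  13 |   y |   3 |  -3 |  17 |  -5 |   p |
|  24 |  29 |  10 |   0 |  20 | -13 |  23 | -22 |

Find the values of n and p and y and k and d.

n = -22, p = 32, y = 9, k = -5, d = 7

Rows 1 and 2 both sum to 71, so that's the common total.
Row 3: 15 + 4 + 20 + 22 + 1 + 11 + 20 = 93, so its missing entry is 71 − 93 = -22.
Column 7: 1 − 5 + 20 + 19 + 11 − 5 + 23 = 64, so its missing entry is 71 − 64 = 7.
Row 5: 4 + 3 + 22 + 8 + 0 + 7 + 32 = 76, so its missing entry is 71 − 76 = -5.
Column 3: -3 + 11 + 20 + 14 − 5 + 15 + 10 = 62, so its missing entry is 71 − 62 = 9.
Row 7: 5 + 13 + 9 + 3 − 3 + 17 − 5 = 39, so its missing entry is 71 − 39 = 32.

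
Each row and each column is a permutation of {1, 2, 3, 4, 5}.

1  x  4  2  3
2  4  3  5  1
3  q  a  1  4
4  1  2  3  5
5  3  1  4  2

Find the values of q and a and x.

Cell (1,2): row 1 already has {1, 2, 3, 4} → 5.
Cell (3,2): column 2 already has {1, 3, 4, 5} → 2.
At (row 3, col 3): row 3 already has {1, 2, 3, 4}, so the value is 5.

q = 2, a = 5, x = 5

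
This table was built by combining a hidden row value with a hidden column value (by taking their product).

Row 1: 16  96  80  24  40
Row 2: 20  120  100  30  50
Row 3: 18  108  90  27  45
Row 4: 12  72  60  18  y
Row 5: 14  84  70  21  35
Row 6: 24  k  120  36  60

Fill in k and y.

k = 144, y = 30

Each row is a constant multiple of every other row — this is a multiplication table with the headers hidden.
Row 6 is 36/24 = 3/2 times row 1, so its entry in column 2 is 96 × 3/2 = 144.
Row 4 is 18/24 = 3/4 times row 1, so its entry in column 5 is 40 × 3/4 = 30.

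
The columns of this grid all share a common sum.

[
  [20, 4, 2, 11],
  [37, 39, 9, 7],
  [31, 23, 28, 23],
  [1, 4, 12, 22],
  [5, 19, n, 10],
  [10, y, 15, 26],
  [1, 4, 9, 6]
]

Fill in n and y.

Column 1 sums to 105 and so does column 4; that's the common total.
In column 3 the known cells total 75, leaving 105 − 75 = 30.
In column 2 the known cells total 93, leaving 105 − 93 = 12.

n = 30, y = 12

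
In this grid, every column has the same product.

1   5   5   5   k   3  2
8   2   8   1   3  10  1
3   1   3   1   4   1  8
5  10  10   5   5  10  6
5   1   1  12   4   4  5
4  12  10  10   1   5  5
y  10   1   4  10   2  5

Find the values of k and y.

Columns 6 and 7 each multiply to 12000, so every column has product 12000.
Column 5: 3×4×5×4×1×10 = 2400, so the missing entry is 12000 ÷ 2400 = 5.
Column 1: 1×8×3×5×5×4 = 2400, so the missing entry is 12000 ÷ 2400 = 5.

k = 5, y = 5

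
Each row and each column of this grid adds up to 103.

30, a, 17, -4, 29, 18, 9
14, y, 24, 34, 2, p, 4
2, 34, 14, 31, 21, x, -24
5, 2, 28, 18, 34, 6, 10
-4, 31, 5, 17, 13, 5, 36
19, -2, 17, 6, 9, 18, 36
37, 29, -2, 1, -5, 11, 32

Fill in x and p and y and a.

x = 25, p = 20, y = 5, a = 4

The known cells in row 1 total 99, leaving 103 − 99 = 4 for the blank.
The known cells in column 2 total 98, leaving 103 − 98 = 5 for the blank.
The known cells in row 3 total 78, leaving 103 − 78 = 25 for the blank.
The known cells in row 2 total 83, leaving 103 − 83 = 20 for the blank.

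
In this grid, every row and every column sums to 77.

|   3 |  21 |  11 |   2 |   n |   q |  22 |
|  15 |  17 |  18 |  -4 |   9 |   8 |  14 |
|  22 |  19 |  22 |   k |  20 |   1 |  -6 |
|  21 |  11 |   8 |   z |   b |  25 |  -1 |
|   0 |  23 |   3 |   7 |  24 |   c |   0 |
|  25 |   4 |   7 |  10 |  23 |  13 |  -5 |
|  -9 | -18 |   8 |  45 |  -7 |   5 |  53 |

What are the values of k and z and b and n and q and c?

Row 3: 22 + 19 + 22 + 20 + 1 − 6 = 78, so its missing entry is 77 − 78 = -1.
Row 5: 0 + 23 + 3 + 7 + 24 + 0 = 57, so its missing entry is 77 − 57 = 20.
Column 4: 2 − 4 − 1 + 7 + 10 + 45 = 59, so its missing entry is 77 − 59 = 18.
Row 4: 21 + 11 + 8 + 18 + 25 − 1 = 82, so its missing entry is 77 − 82 = -5.
Column 5: 9 + 20 − 5 + 24 + 23 − 7 = 64, so its missing entry is 77 − 64 = 13.
Row 1: 3 + 21 + 11 + 2 + 13 + 22 = 72, so its missing entry is 77 − 72 = 5.

k = -1, z = 18, b = -5, n = 13, q = 5, c = 20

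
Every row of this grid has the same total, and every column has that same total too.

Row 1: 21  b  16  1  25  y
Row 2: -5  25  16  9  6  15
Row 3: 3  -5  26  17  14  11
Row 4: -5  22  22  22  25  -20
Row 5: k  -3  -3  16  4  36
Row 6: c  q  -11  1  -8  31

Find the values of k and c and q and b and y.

k = 16, c = 36, q = 17, b = 10, y = -7

Rows 2 and 3 both sum to 66, so that's the common total.
Row 5: -3 − 3 + 16 + 4 + 36 = 50, so its missing entry is 66 − 50 = 16.
Column 1: 21 − 5 + 3 − 5 + 16 = 30, so its missing entry is 66 − 30 = 36.
Row 6: 36 − 11 + 1 − 8 + 31 = 49, so its missing entry is 66 − 49 = 17.
Column 2: 25 − 5 + 22 − 3 + 17 = 56, so its missing entry is 66 − 56 = 10.
Row 1: 21 + 10 + 16 + 1 + 25 = 73, so its missing entry is 66 − 73 = -7.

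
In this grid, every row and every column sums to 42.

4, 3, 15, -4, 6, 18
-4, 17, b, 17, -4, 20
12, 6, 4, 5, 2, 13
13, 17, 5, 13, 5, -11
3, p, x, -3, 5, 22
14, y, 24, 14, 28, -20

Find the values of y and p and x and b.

y = -18, p = 17, x = -2, b = -4

Row 2: -4 + 17 + 17 − 4 + 20 = 46, so its missing entry is 42 − 46 = -4.
Row 6: 14 + 24 + 14 + 28 − 20 = 60, so its missing entry is 42 − 60 = -18.
Column 2: 3 + 17 + 6 + 17 − 18 = 25, so its missing entry is 42 − 25 = 17.
Row 5: 3 + 17 − 3 + 5 + 22 = 44, so its missing entry is 42 − 44 = -2.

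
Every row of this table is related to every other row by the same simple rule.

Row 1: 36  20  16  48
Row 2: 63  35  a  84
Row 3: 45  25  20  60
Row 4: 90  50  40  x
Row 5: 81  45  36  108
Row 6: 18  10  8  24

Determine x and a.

Each row is a constant multiple of every other row — this is a multiplication table with the headers hidden.
Row 4 is 90/36 = 5/2 times row 1, so its entry in column 4 is 48 × 5/2 = 120.
Row 2 is 63/36 = 7/4 times row 1, so its entry in column 3 is 16 × 7/4 = 28.

x = 120, a = 28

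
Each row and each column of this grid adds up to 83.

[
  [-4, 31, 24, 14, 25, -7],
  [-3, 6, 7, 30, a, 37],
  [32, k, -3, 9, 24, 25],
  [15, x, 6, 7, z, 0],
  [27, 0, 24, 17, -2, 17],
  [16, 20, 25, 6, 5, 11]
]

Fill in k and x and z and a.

k = -4, x = 30, z = 25, a = 6

The known cells in row 2 total 77, leaving 83 − 77 = 6 for the blank.
The known cells in row 3 total 87, leaving 83 − 87 = -4 for the blank.
The known cells in column 2 total 53, leaving 83 − 53 = 30 for the blank.
The known cells in row 4 total 58, leaving 83 − 58 = 25 for the blank.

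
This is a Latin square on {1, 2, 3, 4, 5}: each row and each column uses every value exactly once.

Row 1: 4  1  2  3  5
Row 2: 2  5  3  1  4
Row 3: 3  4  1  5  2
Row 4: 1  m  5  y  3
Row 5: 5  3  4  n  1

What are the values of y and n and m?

At (row 4, col 2): column 2 already has {1, 3, 4, 5}, so the value is 2.
For row 4, column 4: row 4 already has {1, 2, 3, 5}; that leaves 4.
Cell (5,4): row 5 already has {1, 3, 4, 5} → 2.

y = 4, n = 2, m = 2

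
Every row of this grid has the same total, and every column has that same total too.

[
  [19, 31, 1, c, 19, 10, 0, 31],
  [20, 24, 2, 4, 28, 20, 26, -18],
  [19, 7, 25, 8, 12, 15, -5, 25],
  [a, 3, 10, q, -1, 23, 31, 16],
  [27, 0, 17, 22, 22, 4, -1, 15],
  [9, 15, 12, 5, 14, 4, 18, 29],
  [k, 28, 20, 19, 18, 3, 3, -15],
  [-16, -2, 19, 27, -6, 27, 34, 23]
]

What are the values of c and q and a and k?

Rows 2 and 3 both sum to 106, so that's the common total.
Row 1: 19 + 31 + 1 + 19 + 10 + 0 + 31 = 111, so its missing entry is 106 − 111 = -5.
Row 7: 28 + 20 + 19 + 18 + 3 + 3 − 15 = 76, so its missing entry is 106 − 76 = 30.
Column 4: -5 + 4 + 8 + 22 + 5 + 19 + 27 = 80, so its missing entry is 106 − 80 = 26.
Row 4: 3 + 10 + 26 − 1 + 23 + 31 + 16 = 108, so its missing entry is 106 − 108 = -2.

c = -5, q = 26, a = -2, k = 30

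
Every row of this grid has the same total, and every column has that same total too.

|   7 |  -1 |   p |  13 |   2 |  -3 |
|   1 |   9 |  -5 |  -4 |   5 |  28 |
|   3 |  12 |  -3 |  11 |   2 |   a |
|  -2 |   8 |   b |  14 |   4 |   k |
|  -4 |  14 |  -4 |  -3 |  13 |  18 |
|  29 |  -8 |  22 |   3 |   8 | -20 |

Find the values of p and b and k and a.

p = 16, b = 8, k = 2, a = 9

Rows 2 and 5 both sum to 34, so that's the common total.
Row 1: 7 − 1 + 13 + 2 − 3 = 18, so its missing entry is 34 − 18 = 16.
Row 3: 3 + 12 − 3 + 11 + 2 = 25, so its missing entry is 34 − 25 = 9.
Column 3: 16 − 5 − 3 − 4 + 22 = 26, so its missing entry is 34 − 26 = 8.
Row 4: -2 + 8 + 8 + 14 + 4 = 32, so its missing entry is 34 − 32 = 2.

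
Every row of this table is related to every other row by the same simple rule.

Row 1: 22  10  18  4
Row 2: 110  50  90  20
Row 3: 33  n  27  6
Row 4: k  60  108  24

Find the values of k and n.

Each row is a constant multiple of every other row — this is a multiplication table with the headers hidden.
Row 4 is 108/18 = 6/1 times row 1, so its entry in column 1 is 22 × 6/1 = 132.
Row 3 is 27/18 = 3/2 times row 1, so its entry in column 2 is 10 × 3/2 = 15.

k = 132, n = 15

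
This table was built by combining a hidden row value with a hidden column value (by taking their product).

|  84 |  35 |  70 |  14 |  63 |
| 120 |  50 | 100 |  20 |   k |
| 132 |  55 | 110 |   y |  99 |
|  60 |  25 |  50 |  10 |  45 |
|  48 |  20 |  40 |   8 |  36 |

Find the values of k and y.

Each row is a constant multiple of every other row — this is a multiplication table with the headers hidden.
Row 2 is 50/35 = 10/7 times row 1, so its entry in column 5 is 63 × 10/7 = 90.
Row 3 is 55/35 = 11/7 times row 1, so its entry in column 4 is 14 × 11/7 = 22.

k = 90, y = 22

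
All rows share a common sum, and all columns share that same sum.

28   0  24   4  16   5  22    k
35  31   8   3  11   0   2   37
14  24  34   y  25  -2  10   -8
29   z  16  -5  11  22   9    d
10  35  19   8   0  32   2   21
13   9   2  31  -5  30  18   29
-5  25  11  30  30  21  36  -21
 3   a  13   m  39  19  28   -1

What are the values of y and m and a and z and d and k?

y = 30, m = 26, a = 0, z = 3, d = 42, k = 28

Rows 2 and 5 both sum to 127, so that's the common total.
Row 1 has 28 + 0 + 24 + 4 + 16 + 5 + 22 = 99; the blank must be 127 − 99 = 28.
Column 8 has 28 + 37 − 8 + 21 + 29 − 21 − 1 = 85; the blank must be 127 − 85 = 42.
Row 4 has 29 + 16 − 5 + 11 + 22 + 9 + 42 = 124; the blank must be 127 − 124 = 3.
Column 2 has 0 + 31 + 24 + 3 + 35 + 9 + 25 = 127; the blank must be 127 − 127 = 0.
Row 8 has 3 + 0 + 13 + 39 + 19 + 28 − 1 = 101; the blank must be 127 − 101 = 26.
Row 3 has 14 + 24 + 34 + 25 − 2 + 10 − 8 = 97; the blank must be 127 − 97 = 30.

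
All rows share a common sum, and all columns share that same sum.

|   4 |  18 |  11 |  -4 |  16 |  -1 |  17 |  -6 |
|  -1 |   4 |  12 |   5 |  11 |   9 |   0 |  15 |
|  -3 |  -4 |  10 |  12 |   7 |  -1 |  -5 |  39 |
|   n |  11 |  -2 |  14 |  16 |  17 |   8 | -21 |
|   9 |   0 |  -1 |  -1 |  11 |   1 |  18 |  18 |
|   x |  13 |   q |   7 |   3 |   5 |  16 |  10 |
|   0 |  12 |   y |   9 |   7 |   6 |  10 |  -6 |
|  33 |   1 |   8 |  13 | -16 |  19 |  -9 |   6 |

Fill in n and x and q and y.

Rows 1 and 2 both sum to 55, so that's the common total.
Row 7 has 0 + 12 + 9 + 7 + 6 + 10 − 6 = 38; the blank must be 55 − 38 = 17.
Column 3 has 11 + 12 + 10 − 2 − 1 + 17 + 8 = 55; the blank must be 55 − 55 = 0.
Row 6 has 13 + 0 + 7 + 3 + 5 + 16 + 10 = 54; the blank must be 55 − 54 = 1.
Row 4 has 11 − 2 + 14 + 16 + 17 + 8 − 21 = 43; the blank must be 55 − 43 = 12.

n = 12, x = 1, q = 0, y = 17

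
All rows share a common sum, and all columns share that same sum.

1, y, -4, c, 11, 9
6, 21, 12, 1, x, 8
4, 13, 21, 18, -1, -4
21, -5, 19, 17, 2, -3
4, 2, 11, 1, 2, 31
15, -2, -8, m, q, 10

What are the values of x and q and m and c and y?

Rows 3 and 4 both sum to 51, so that's the common total.
Column 2: 21 + 13 − 5 + 2 − 2 = 29, so its missing entry is 51 − 29 = 22.
Row 1: 1 + 22 − 4 + 11 + 9 = 39, so its missing entry is 51 − 39 = 12.
Row 2: 6 + 21 + 12 + 1 + 8 = 48, so its missing entry is 51 − 48 = 3.
Column 5: 11 + 3 − 1 + 2 + 2 = 17, so its missing entry is 51 − 17 = 34.
Row 6: 15 − 2 − 8 + 34 + 10 = 49, so its missing entry is 51 − 49 = 2.

x = 3, q = 34, m = 2, c = 12, y = 22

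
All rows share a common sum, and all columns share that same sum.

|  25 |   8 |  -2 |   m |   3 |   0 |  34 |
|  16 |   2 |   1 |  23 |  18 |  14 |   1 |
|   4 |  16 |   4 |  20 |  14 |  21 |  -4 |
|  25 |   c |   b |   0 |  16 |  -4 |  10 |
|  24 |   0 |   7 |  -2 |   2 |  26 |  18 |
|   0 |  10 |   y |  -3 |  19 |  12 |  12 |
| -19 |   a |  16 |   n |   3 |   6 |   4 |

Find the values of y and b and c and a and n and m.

y = 25, b = 24, c = 4, a = 35, n = 30, m = 7

Rows 2 and 3 both sum to 75, so that's the common total.
The known cells in row 1 total 68, leaving 75 − 68 = 7 for the blank.
The known cells in column 4 total 45, leaving 75 − 45 = 30 for the blank.
The known cells in row 7 total 40, leaving 75 − 40 = 35 for the blank.
The known cells in column 2 total 71, leaving 75 − 71 = 4 for the blank.
The known cells in row 4 total 51, leaving 75 − 51 = 24 for the blank.
The known cells in row 6 total 50, leaving 75 − 50 = 25 for the blank.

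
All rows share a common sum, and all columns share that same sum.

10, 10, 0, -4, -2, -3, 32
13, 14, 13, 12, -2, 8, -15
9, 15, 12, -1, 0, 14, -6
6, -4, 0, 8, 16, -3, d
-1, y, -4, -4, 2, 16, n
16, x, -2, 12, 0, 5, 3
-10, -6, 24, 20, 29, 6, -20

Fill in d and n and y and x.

d = 20, n = 29, y = 5, x = 9

Rows 1 and 2 both sum to 43, so that's the common total.
The known cells in row 6 total 34, leaving 43 − 34 = 9 for the blank.
The known cells in column 2 total 38, leaving 43 − 38 = 5 for the blank.
The known cells in row 5 total 14, leaving 43 − 14 = 29 for the blank.
The known cells in row 4 total 23, leaving 43 − 23 = 20 for the blank.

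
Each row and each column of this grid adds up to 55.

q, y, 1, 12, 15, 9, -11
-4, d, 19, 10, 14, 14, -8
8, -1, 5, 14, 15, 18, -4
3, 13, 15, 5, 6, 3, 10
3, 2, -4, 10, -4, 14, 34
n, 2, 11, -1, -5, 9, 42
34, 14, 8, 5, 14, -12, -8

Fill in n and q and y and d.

n = -3, q = 14, y = 15, d = 10

Row 2 has -4 + 19 + 10 + 14 + 14 − 8 = 45; the blank must be 55 − 45 = 10.
Column 2 has 10 − 1 + 13 + 2 + 2 + 14 = 40; the blank must be 55 − 40 = 15.
Row 6 has 2 + 11 − 1 − 5 + 9 + 42 = 58; the blank must be 55 − 58 = -3.
Row 1 has 15 + 1 + 12 + 15 + 9 − 11 = 41; the blank must be 55 − 41 = 14.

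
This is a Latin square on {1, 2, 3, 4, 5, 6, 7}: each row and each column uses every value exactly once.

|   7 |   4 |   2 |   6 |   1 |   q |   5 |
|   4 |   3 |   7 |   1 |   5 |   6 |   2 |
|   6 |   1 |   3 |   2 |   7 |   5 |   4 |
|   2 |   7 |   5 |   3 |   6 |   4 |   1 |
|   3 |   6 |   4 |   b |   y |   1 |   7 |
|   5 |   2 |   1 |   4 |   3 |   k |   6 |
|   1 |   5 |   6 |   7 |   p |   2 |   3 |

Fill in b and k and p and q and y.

For row 6, column 6: row 6 already has {1, 2, 3, 4, 5, 6}; that leaves 7.
Cell (5,4): column 4 already has {1, 2, 3, 4, 6, 7} → 5.
At (row 5, col 5): row 5 already has {1, 3, 4, 5, 6, 7}, so the value is 2.
For row 7, column 5: row 7 already has {1, 2, 3, 5, 6, 7}; that leaves 4.
Cell (1,6): row 1 already has {1, 2, 4, 5, 6, 7} → 3.

b = 5, k = 7, p = 4, q = 3, y = 2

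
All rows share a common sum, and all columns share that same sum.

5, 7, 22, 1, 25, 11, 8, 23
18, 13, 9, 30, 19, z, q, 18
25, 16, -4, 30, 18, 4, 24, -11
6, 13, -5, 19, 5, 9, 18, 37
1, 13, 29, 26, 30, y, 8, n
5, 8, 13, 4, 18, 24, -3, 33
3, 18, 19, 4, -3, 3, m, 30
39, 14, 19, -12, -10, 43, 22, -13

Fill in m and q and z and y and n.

Rows 1 and 3 both sum to 102, so that's the common total.
Row 7 has 3 + 18 + 19 + 4 − 3 + 3 + 30 = 74; the blank must be 102 − 74 = 28.
Column 7 has 8 + 24 + 18 + 8 − 3 + 28 + 22 = 105; the blank must be 102 − 105 = -3.
Row 2 has 18 + 13 + 9 + 30 + 19 − 3 + 18 = 104; the blank must be 102 − 104 = -2.
Column 6 has 11 − 2 + 4 + 9 + 24 + 3 + 43 = 92; the blank must be 102 − 92 = 10.
Row 5 has 1 + 13 + 29 + 26 + 30 + 10 + 8 = 117; the blank must be 102 − 117 = -15.

m = 28, q = -3, z = -2, y = 10, n = -15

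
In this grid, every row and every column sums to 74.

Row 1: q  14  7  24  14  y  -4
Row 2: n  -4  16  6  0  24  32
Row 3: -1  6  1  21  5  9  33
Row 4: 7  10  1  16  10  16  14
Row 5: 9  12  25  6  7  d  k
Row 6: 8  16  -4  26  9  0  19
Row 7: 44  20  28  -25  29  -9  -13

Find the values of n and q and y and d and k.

Column 7 has -4 + 32 + 33 + 14 + 19 − 13 = 81; the blank must be 74 − 81 = -7.
Row 5 has 9 + 12 + 25 + 6 + 7 − 7 = 52; the blank must be 74 − 52 = 22.
Column 6 has 24 + 9 + 16 + 22 + 0 − 9 = 62; the blank must be 74 − 62 = 12.
Row 1 has 14 + 7 + 24 + 14 + 12 − 4 = 67; the blank must be 74 − 67 = 7.
Row 2 has -4 + 16 + 6 + 0 + 24 + 32 = 74; the blank must be 74 − 74 = 0.

n = 0, q = 7, y = 12, d = 22, k = -7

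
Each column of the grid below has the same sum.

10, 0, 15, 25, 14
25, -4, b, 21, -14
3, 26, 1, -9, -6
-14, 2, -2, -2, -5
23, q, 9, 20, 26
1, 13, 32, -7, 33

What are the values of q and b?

The complete columns each total 48.
Column 2 is missing 48 − 37 = 11 (since 0 − 4 + 26 + 2 + 13 = 37).
Column 3 is missing 48 − 55 = -7 (since 15 + 1 − 2 + 9 + 32 = 55).

q = 11, b = -7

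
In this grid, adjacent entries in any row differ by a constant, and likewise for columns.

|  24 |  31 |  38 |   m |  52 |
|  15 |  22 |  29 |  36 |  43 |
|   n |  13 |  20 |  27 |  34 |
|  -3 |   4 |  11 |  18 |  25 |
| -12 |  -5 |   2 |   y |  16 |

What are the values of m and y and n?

Along each row the entries change by 7 per step; down each column they change by -9.
Row 1: from 24 at column 1, stepping by 7 to column 4 gives 45.
Row 5: from -12 at column 1, stepping by 7 to column 4 gives 9.
Row 3: from 13 at column 2, stepping by 7 to column 1 gives 6.

m = 45, y = 9, n = 6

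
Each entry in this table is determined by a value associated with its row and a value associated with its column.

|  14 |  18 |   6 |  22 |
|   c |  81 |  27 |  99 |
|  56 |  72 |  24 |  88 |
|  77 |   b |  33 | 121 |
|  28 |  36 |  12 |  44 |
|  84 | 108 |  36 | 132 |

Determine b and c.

b = 99, c = 63

Each row is a constant multiple of every other row — this is a multiplication table with the headers hidden.
Row 4 is 33/6 = 11/2 times row 1, so its entry in column 2 is 18 × 11/2 = 99.
Row 2 is 27/6 = 9/2 times row 1, so its entry in column 1 is 14 × 9/2 = 63.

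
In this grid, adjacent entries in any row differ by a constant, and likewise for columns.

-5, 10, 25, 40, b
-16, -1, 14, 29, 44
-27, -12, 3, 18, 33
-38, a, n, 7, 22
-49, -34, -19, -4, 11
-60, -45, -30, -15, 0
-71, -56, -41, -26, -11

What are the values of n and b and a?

Along each row the entries change by 15 per step; down each column they change by -11.
Row 4: from -38 at column 1, stepping by 15 to column 3 gives -8.
Row 1: from -5 at column 1, stepping by 15 to column 5 gives 55.
Row 4: from -38 at column 1, stepping by 15 to column 2 gives -23.

n = -8, b = 55, a = -23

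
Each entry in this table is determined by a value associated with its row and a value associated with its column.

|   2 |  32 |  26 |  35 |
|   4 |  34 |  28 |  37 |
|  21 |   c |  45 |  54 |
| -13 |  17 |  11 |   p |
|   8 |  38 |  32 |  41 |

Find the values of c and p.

The difference between any two rows is the same in every column — this is an addition table with the headers hidden.
Row 3 minus row 1 is 21 − 2 = 19, so its entry in column 2 is 32 + 19 = 51.
Row 4 minus row 1 is -13 − 2 = -15, so its entry in column 4 is 35 + (-15) = 20.

c = 51, p = 20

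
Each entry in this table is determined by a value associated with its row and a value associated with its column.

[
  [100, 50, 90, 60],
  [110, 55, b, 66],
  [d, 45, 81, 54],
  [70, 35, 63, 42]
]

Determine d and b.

Each row is a constant multiple of every other row — this is a multiplication table with the headers hidden.
Row 3 is 54/60 = 9/10 times row 1, so its entry in column 1 is 100 × 9/10 = 90.
Row 2 is 66/60 = 11/10 times row 1, so its entry in column 3 is 90 × 11/10 = 99.

d = 90, b = 99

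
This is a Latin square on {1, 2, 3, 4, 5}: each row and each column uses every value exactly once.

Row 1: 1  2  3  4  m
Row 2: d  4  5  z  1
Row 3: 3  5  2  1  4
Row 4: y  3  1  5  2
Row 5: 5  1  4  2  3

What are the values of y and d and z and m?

For row 2, column 4: column 4 already has {1, 2, 4, 5}; that leaves 3.
For row 2, column 1: row 2 already has {1, 3, 4, 5}; that leaves 2.
At (row 1, col 5): row 1 already has {1, 2, 3, 4}, so the value is 5.
Cell (4,1): row 4 already has {1, 2, 3, 5} → 4.

y = 4, d = 2, z = 3, m = 5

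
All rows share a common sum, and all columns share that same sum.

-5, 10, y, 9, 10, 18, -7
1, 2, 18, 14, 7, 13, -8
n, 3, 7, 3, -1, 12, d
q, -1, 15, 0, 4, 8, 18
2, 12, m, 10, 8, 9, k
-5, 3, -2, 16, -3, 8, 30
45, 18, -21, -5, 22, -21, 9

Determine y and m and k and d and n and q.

Rows 2 and 6 both sum to 47, so that's the common total.
The known cells in row 4 total 44, leaving 47 − 44 = 3 for the blank.
The known cells in column 1 total 41, leaving 47 − 41 = 6 for the blank.
The known cells in row 1 total 35, leaving 47 − 35 = 12 for the blank.
The known cells in column 3 total 29, leaving 47 − 29 = 18 for the blank.
The known cells in row 5 total 59, leaving 47 − 59 = -12 for the blank.
The known cells in row 3 total 30, leaving 47 − 30 = 17 for the blank.

y = 12, m = 18, k = -12, d = 17, n = 6, q = 3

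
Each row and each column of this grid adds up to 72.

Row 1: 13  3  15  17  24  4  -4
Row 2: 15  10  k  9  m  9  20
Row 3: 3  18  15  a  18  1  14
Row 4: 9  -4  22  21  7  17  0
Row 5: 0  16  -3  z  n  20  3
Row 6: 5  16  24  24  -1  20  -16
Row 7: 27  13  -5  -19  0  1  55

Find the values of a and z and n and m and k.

a = 3, z = 17, n = 19, m = 5, k = 4

The known cells in column 3 total 68, leaving 72 − 68 = 4 for the blank.
The known cells in row 2 total 67, leaving 72 − 67 = 5 for the blank.
The known cells in column 5 total 53, leaving 72 − 53 = 19 for the blank.
The known cells in row 5 total 55, leaving 72 − 55 = 17 for the blank.
The known cells in row 3 total 69, leaving 72 − 69 = 3 for the blank.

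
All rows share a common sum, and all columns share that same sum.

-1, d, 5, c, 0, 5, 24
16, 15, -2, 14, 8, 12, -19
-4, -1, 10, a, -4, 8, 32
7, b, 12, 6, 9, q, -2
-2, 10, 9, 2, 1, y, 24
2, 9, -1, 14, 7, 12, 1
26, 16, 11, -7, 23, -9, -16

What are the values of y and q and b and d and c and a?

Rows 2 and 6 both sum to 44, so that's the common total.
Row 3 has -4 − 1 + 10 − 4 + 8 + 32 = 41; the blank must be 44 − 41 = 3.
Column 4 has 14 + 3 + 6 + 2 + 14 − 7 = 32; the blank must be 44 − 32 = 12.
Row 1 has -1 + 5 + 12 + 0 + 5 + 24 = 45; the blank must be 44 − 45 = -1.
Column 2 has -1 + 15 − 1 + 10 + 9 + 16 = 48; the blank must be 44 − 48 = -4.
Row 5 has -2 + 10 + 9 + 2 + 1 + 24 = 44; the blank must be 44 − 44 = 0.
Row 4 has 7 − 4 + 12 + 6 + 9 − 2 = 28; the blank must be 44 − 28 = 16.

y = 0, q = 16, b = -4, d = -1, c = 12, a = 3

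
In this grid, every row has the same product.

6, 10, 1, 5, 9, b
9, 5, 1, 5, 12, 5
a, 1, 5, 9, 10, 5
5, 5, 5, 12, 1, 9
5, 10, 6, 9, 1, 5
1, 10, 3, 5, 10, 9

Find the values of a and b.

a = 6, b = 5

Rows 2 and 5 each multiply to 13500, so every row has product 13500.
Row 3: 1×5×9×10×5 = 2250, so the missing entry is 13500 ÷ 2250 = 6.
Row 1: 6×10×1×5×9 = 2700, so the missing entry is 13500 ÷ 2700 = 5.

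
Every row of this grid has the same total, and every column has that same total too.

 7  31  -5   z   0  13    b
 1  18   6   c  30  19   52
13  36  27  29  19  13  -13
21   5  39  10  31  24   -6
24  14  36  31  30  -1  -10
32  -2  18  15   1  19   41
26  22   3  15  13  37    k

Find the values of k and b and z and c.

Rows 3 and 4 both sum to 124, so that's the common total.
Row 7 has 26 + 22 + 3 + 15 + 13 + 37 = 116; the blank must be 124 − 116 = 8.
Row 2 has 1 + 18 + 6 + 30 + 19 + 52 = 126; the blank must be 124 − 126 = -2.
Column 4 has -2 + 29 + 10 + 31 + 15 + 15 = 98; the blank must be 124 − 98 = 26.
Row 1 has 7 + 31 − 5 + 26 + 0 + 13 = 72; the blank must be 124 − 72 = 52.

k = 8, b = 52, z = 26, c = -2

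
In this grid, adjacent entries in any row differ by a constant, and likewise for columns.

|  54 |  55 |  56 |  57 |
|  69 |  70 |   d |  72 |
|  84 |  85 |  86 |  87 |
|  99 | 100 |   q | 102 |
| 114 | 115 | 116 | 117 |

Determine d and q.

d = 71, q = 101

Along each row the entries change by 1 per step; down each column they change by 15.
Row 2: from 69 at column 1, stepping by 1 to column 3 gives 71.
Row 4: from 99 at column 1, stepping by 1 to column 3 gives 101.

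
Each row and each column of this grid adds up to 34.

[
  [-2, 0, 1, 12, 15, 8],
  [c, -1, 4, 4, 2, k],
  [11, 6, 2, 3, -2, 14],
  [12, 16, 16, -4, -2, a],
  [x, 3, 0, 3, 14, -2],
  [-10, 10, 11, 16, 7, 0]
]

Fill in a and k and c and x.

a = -4, k = 18, c = 7, x = 16

Row 5: 3 + 0 + 3 + 14 − 2 = 18, so its missing entry is 34 − 18 = 16.
Column 1: -2 + 11 + 12 + 16 − 10 = 27, so its missing entry is 34 − 27 = 7.
Row 4: 12 + 16 + 16 − 4 − 2 = 38, so its missing entry is 34 − 38 = -4.
Row 2: 7 − 1 + 4 + 4 + 2 = 16, so its missing entry is 34 − 16 = 18.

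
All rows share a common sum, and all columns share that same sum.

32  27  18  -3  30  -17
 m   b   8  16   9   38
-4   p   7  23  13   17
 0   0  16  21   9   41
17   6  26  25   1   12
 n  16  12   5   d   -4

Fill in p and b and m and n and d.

p = 31, b = 7, m = 9, n = 33, d = 25

Rows 1 and 4 both sum to 87, so that's the common total.
The known cells in row 3 total 56, leaving 87 − 56 = 31 for the blank.
The known cells in column 2 total 80, leaving 87 − 80 = 7 for the blank.
The known cells in column 5 total 62, leaving 87 − 62 = 25 for the blank.
The known cells in row 6 total 54, leaving 87 − 54 = 33 for the blank.
The known cells in row 2 total 78, leaving 87 − 78 = 9 for the blank.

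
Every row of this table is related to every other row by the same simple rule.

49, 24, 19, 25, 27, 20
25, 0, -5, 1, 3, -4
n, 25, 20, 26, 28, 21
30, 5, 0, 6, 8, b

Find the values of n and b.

The difference between any two rows is the same in every column — this is an addition table with the headers hidden.
Row 3 minus row 1 is 28 − 27 = 1, so its entry in column 1 is 49 + 1 = 50.
Row 4 minus row 1 is 8 − 27 = -19, so its entry in column 6 is 20 + (-19) = 1.

n = 50, b = 1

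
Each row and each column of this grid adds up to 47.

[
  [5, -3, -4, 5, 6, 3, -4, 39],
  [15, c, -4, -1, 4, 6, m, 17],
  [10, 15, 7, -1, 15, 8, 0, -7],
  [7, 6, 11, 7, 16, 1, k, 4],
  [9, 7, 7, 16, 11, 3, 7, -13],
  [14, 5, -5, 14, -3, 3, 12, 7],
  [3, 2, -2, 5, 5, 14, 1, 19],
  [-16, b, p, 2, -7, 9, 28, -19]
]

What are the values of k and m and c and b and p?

k = -5, m = 8, c = 2, b = 13, p = 37

Column 3 has -4 − 4 + 7 + 11 + 7 − 5 − 2 = 10; the blank must be 47 − 10 = 37.
Row 8 has -16 + 37 + 2 − 7 + 9 + 28 − 19 = 34; the blank must be 47 − 34 = 13.
Column 2 has -3 + 15 + 6 + 7 + 5 + 2 + 13 = 45; the blank must be 47 − 45 = 2.
Row 4 has 7 + 6 + 11 + 7 + 16 + 1 + 4 = 52; the blank must be 47 − 52 = -5.
Row 2 has 15 + 2 − 4 − 1 + 4 + 6 + 17 = 39; the blank must be 47 − 39 = 8.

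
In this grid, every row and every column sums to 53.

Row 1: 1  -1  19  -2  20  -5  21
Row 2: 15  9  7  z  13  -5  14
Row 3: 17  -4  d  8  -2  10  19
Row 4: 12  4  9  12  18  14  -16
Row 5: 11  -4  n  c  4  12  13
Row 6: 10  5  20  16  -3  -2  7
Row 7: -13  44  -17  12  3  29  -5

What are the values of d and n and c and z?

Row 2 has 15 + 9 + 7 + 13 − 5 + 14 = 53; the blank must be 53 − 53 = 0.
Column 4 has -2 + 0 + 8 + 12 + 16 + 12 = 46; the blank must be 53 − 46 = 7.
Row 5 has 11 − 4 + 7 + 4 + 12 + 13 = 43; the blank must be 53 − 43 = 10.
Row 3 has 17 − 4 + 8 − 2 + 10 + 19 = 48; the blank must be 53 − 48 = 5.

d = 5, n = 10, c = 7, z = 0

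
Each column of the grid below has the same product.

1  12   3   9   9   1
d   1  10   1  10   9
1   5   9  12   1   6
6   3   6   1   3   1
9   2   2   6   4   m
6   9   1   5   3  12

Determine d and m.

d = 10, m = 5

Columns 2 and 5 each multiply to 3240, so every column has product 3240.
Column 1: 1×1×6×9×6 = 324, so the missing entry is 3240 ÷ 324 = 10.
Column 6: 1×9×6×1×12 = 648, so the missing entry is 3240 ÷ 648 = 5.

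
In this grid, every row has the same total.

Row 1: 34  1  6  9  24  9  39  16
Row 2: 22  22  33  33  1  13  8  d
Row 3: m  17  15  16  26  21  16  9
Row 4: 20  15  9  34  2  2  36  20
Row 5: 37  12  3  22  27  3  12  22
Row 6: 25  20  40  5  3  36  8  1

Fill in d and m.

Rows 4 and 5 both add up to 138, so every row sums to 138.
Row 2: 22 + 22 + 33 + 33 + 1 + 13 + 8 = 132, so the missing entry is 138 − 132 = 6.
Row 3: 17 + 15 + 16 + 26 + 21 + 16 + 9 = 120, so the missing entry is 138 − 120 = 18.

d = 6, m = 18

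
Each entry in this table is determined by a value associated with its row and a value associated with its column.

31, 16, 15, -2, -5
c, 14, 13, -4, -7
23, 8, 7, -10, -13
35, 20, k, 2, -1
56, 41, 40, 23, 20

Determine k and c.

The difference between any two rows is the same in every column — this is an addition table with the headers hidden.
Row 4 minus row 1 is 20 − 16 = 4, so its entry in column 3 is 15 + 4 = 19.
Row 2 minus row 1 is 14 − 16 = -2, so its entry in column 1 is 31 + (-2) = 29.

k = 19, c = 29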